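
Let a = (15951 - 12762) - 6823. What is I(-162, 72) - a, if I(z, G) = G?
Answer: 3706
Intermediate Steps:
a = -3634 (a = 3189 - 6823 = -3634)
I(-162, 72) - a = 72 - 1*(-3634) = 72 + 3634 = 3706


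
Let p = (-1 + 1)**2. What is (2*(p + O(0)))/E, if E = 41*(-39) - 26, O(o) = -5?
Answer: 2/325 ≈ 0.0061538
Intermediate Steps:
p = 0 (p = 0**2 = 0)
E = -1625 (E = -1599 - 26 = -1625)
(2*(p + O(0)))/E = (2*(0 - 5))/(-1625) = (2*(-5))*(-1/1625) = -10*(-1/1625) = 2/325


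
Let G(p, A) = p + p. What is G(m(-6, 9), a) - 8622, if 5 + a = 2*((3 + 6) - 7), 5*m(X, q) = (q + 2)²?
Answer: -42868/5 ≈ -8573.6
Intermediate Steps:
m(X, q) = (2 + q)²/5 (m(X, q) = (q + 2)²/5 = (2 + q)²/5)
a = -1 (a = -5 + 2*((3 + 6) - 7) = -5 + 2*(9 - 7) = -5 + 2*2 = -5 + 4 = -1)
G(p, A) = 2*p
G(m(-6, 9), a) - 8622 = 2*((2 + 9)²/5) - 8622 = 2*((⅕)*11²) - 8622 = 2*((⅕)*121) - 8622 = 2*(121/5) - 8622 = 242/5 - 8622 = -42868/5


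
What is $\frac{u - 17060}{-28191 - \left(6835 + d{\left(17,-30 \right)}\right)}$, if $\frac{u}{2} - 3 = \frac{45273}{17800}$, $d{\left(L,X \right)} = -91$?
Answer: $\frac{151735327}{310921500} \approx 0.48802$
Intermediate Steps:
$u = \frac{98673}{8900}$ ($u = 6 + 2 \cdot \frac{45273}{17800} = 6 + \frac{45273}{8900} = \frac{98673}{8900} \approx 11.087$)
$\frac{u - 17060}{-28191 - \left(6835 + d{\left(17,-30 \right)}\right)} = \frac{\frac{98673}{8900} - 17060}{-28191 - 6744} = - \frac{151735327}{8900 \left(-28191 + \left(-6835 + 91\right)\right)} = - \frac{151735327}{8900 \left(-28191 - 6744\right)} = - \frac{151735327}{8900 \left(-34935\right)} = \left(- \frac{151735327}{8900}\right) \left(- \frac{1}{34935}\right) = \frac{151735327}{310921500}$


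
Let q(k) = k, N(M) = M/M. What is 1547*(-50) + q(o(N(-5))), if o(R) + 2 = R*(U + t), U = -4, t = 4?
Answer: -77352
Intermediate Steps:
N(M) = 1
o(R) = -2 (o(R) = -2 + R*(-4 + 4) = -2 + R*0 = -2 + 0 = -2)
1547*(-50) + q(o(N(-5))) = 1547*(-50) - 2 = -77350 - 2 = -77352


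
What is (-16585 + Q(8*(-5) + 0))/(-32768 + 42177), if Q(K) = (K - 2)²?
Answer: -14821/9409 ≈ -1.5752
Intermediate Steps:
Q(K) = (-2 + K)²
(-16585 + Q(8*(-5) + 0))/(-32768 + 42177) = (-16585 + (-2 + (8*(-5) + 0))²)/(-32768 + 42177) = (-16585 + (-2 + (-40 + 0))²)/9409 = (-16585 + (-2 - 40)²)*(1/9409) = (-16585 + (-42)²)*(1/9409) = (-16585 + 1764)*(1/9409) = -14821*1/9409 = -14821/9409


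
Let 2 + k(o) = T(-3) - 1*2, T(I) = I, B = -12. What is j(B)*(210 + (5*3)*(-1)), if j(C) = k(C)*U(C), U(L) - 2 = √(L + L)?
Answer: -2730 - 2730*I*√6 ≈ -2730.0 - 6687.1*I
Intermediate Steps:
U(L) = 2 + √2*√L (U(L) = 2 + √(L + L) = 2 + √(2*L) = 2 + √2*√L)
k(o) = -7 (k(o) = -2 + (-3 - 1*2) = -2 + (-3 - 2) = -2 - 5 = -7)
j(C) = -14 - 7*√2*√C (j(C) = -7*(2 + √2*√C) = -14 - 7*√2*√C)
j(B)*(210 + (5*3)*(-1)) = (-14 - 7*√2*√(-12))*(210 + (5*3)*(-1)) = (-14 - 7*√2*2*I*√3)*(210 + 15*(-1)) = (-14 - 14*I*√6)*(210 - 15) = (-14 - 14*I*√6)*195 = -2730 - 2730*I*√6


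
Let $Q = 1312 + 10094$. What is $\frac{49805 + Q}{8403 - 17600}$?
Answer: $- \frac{61211}{9197} \approx -6.6555$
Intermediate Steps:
$Q = 11406$
$\frac{49805 + Q}{8403 - 17600} = \frac{49805 + 11406}{8403 - 17600} = \frac{61211}{-9197} = 61211 \left(- \frac{1}{9197}\right) = - \frac{61211}{9197}$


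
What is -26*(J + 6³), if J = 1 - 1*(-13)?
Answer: -5980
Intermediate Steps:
J = 14 (J = 1 + 13 = 14)
-26*(J + 6³) = -26*(14 + 6³) = -26*(14 + 216) = -26*230 = -5980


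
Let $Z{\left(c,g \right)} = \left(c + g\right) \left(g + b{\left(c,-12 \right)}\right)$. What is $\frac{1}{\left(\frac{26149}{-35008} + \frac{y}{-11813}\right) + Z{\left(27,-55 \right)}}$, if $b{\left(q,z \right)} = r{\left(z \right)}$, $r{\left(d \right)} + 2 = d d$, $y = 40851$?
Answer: $- \frac{413549504}{1009145601689} \approx -0.0004098$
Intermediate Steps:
$r{\left(d \right)} = -2 + d^{2}$ ($r{\left(d \right)} = -2 + d d = -2 + d^{2}$)
$b{\left(q,z \right)} = -2 + z^{2}$
$Z{\left(c,g \right)} = \left(142 + g\right) \left(c + g\right)$ ($Z{\left(c,g \right)} = \left(c + g\right) \left(g - \left(2 - \left(-12\right)^{2}\right)\right) = \left(c + g\right) \left(g + \left(-2 + 144\right)\right) = \left(c + g\right) \left(g + 142\right) = \left(c + g\right) \left(142 + g\right) = \left(142 + g\right) \left(c + g\right)$)
$\frac{1}{\left(\frac{26149}{-35008} + \frac{y}{-11813}\right) + Z{\left(27,-55 \right)}} = \frac{1}{\left(\frac{26149}{-35008} + \frac{40851}{-11813}\right) + \left(\left(-55\right)^{2} + 142 \cdot 27 + 142 \left(-55\right) + 27 \left(-55\right)\right)} = \frac{1}{\left(26149 \left(- \frac{1}{35008}\right) + 40851 \left(- \frac{1}{11813}\right)\right) + \left(3025 + 3834 - 7810 - 1485\right)} = \frac{1}{\left(- \frac{26149}{35008} - \frac{40851}{11813}\right) - 2436} = \frac{1}{- \frac{1739009945}{413549504} - 2436} = \frac{1}{- \frac{1009145601689}{413549504}} = - \frac{413549504}{1009145601689}$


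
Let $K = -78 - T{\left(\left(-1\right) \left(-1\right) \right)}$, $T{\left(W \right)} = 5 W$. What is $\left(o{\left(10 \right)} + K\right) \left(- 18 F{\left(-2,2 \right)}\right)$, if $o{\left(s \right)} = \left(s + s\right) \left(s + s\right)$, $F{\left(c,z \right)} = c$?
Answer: $11412$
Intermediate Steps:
$K = -83$ ($K = -78 - 5 \left(\left(-1\right) \left(-1\right)\right) = -78 - 5 \cdot 1 = -78 - 5 = -83$)
$o{\left(s \right)} = 4 s^{2}$ ($o{\left(s \right)} = 2 s 2 s = 4 s^{2}$)
$\left(o{\left(10 \right)} + K\right) \left(- 18 F{\left(-2,2 \right)}\right) = \left(4 \cdot 10^{2} - 83\right) \left(\left(-18\right) \left(-2\right)\right) = \left(4 \cdot 100 - 83\right) 36 = \left(400 - 83\right) 36 = 317 \cdot 36 = 11412$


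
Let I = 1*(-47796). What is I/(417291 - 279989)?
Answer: -23898/68651 ≈ -0.34811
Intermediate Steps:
I = -47796
I/(417291 - 279989) = -47796/(417291 - 279989) = -47796/137302 = -47796*1/137302 = -23898/68651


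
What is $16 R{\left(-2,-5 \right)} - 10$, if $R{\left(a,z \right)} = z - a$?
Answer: $-58$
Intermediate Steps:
$16 R{\left(-2,-5 \right)} - 10 = 16 \left(-5 - -2\right) - 10 = 16 \left(-5 + 2\right) - 10 = 16 \left(-3\right) - 10 = -48 - 10 = -58$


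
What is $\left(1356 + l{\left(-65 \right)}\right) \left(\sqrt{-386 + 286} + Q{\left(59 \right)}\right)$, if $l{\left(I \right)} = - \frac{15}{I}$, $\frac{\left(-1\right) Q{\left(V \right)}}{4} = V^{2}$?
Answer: $- \frac{245494044}{13} + \frac{176310 i}{13} \approx -1.8884 \cdot 10^{7} + 13562.0 i$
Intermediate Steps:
$Q{\left(V \right)} = - 4 V^{2}$
$\left(1356 + l{\left(-65 \right)}\right) \left(\sqrt{-386 + 286} + Q{\left(59 \right)}\right) = \left(1356 - \frac{15}{-65}\right) \left(\sqrt{-386 + 286} - 4 \cdot 59^{2}\right) = \left(1356 - - \frac{3}{13}\right) \left(\sqrt{-100} - 13924\right) = \left(1356 + \frac{3}{13}\right) \left(10 i - 13924\right) = \frac{17631 \left(-13924 + 10 i\right)}{13} = - \frac{245494044}{13} + \frac{176310 i}{13}$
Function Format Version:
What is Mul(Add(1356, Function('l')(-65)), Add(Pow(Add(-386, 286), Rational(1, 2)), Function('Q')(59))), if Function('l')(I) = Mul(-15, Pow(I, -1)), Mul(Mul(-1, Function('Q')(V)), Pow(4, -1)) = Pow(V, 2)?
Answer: Add(Rational(-245494044, 13), Mul(Rational(176310, 13), I)) ≈ Add(-1.8884e+7, Mul(13562., I))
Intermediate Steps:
Function('Q')(V) = Mul(-4, Pow(V, 2))
Mul(Add(1356, Function('l')(-65)), Add(Pow(Add(-386, 286), Rational(1, 2)), Function('Q')(59))) = Mul(Add(1356, Mul(-15, Pow(-65, -1))), Add(Pow(Add(-386, 286), Rational(1, 2)), Mul(-4, Pow(59, 2)))) = Mul(Add(1356, Mul(-15, Rational(-1, 65))), Add(Pow(-100, Rational(1, 2)), Mul(-4, 3481))) = Mul(Add(1356, Rational(3, 13)), Add(Mul(10, I), -13924)) = Mul(Rational(17631, 13), Add(-13924, Mul(10, I))) = Add(Rational(-245494044, 13), Mul(Rational(176310, 13), I))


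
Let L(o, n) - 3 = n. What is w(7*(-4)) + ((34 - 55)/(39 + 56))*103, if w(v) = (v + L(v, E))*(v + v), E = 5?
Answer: 104237/95 ≈ 1097.2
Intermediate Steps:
L(o, n) = 3 + n
w(v) = 2*v*(8 + v) (w(v) = (v + (3 + 5))*(v + v) = (v + 8)*(2*v) = (8 + v)*(2*v) = 2*v*(8 + v))
w(7*(-4)) + ((34 - 55)/(39 + 56))*103 = 2*(7*(-4))*(8 + 7*(-4)) + ((34 - 55)/(39 + 56))*103 = 2*(-28)*(8 - 28) - 21/95*103 = 2*(-28)*(-20) - 21*1/95*103 = 1120 - 21/95*103 = 1120 - 2163/95 = 104237/95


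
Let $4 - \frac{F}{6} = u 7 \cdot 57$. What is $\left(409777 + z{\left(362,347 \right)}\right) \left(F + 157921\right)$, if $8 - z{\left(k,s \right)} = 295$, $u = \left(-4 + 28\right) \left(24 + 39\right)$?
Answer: $-1417565520670$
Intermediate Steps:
$u = 1512$ ($u = 24 \cdot 63 = 1512$)
$z{\left(k,s \right)} = -287$ ($z{\left(k,s \right)} = 8 - 295 = -287$)
$F = -3619704$ ($F = 24 - 6 \cdot 1512 \cdot 7 \cdot 57 = 24 - 6 \cdot 10584 \cdot 57 = 24 - 3619728 = -3619704$)
$\left(409777 + z{\left(362,347 \right)}\right) \left(F + 157921\right) = \left(409777 - 287\right) \left(-3619704 + 157921\right) = 409490 \left(-3461783\right) = -1417565520670$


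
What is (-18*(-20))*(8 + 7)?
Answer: 5400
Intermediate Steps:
(-18*(-20))*(8 + 7) = 360*15 = 5400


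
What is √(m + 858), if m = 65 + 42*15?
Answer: √1553 ≈ 39.408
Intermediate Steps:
m = 695 (m = 65 + 630 = 695)
√(m + 858) = √(695 + 858) = √1553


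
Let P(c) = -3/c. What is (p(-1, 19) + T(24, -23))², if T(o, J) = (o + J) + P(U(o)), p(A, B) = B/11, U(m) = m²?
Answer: 33051001/4460544 ≈ 7.4096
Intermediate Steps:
p(A, B) = B/11 (p(A, B) = B*(1/11) = B/11)
T(o, J) = J + o - 3/o² (T(o, J) = (o + J) - 3/o² = (J + o) - 3/o² = J + o - 3/o²)
(p(-1, 19) + T(24, -23))² = ((1/11)*19 + (-23 + 24 - 3/24²))² = (19/11 + (-23 + 24 - 3*1/576))² = (19/11 + (-23 + 24 - 1/192))² = (19/11 + 191/192)² = (5749/2112)² = 33051001/4460544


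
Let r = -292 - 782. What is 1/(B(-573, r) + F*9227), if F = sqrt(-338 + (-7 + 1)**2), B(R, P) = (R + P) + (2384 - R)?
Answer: 655/12856624929 - 9227*I*sqrt(302)/25713249858 ≈ 5.0946e-8 - 6.236e-6*I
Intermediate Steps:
r = -1074
B(R, P) = 2384 + P (B(R, P) = (P + R) + (2384 - R) = 2384 + P)
F = I*sqrt(302) (F = sqrt(-338 + (-6)**2) = sqrt(-338 + 36) = sqrt(-302) = I*sqrt(302) ≈ 17.378*I)
1/(B(-573, r) + F*9227) = 1/((2384 - 1074) + (I*sqrt(302))*9227) = 1/(1310 + 9227*I*sqrt(302))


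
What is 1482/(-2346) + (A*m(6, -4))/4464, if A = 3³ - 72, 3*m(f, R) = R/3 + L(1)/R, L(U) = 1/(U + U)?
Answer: -8752439/13963392 ≈ -0.62681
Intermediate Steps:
L(U) = 1/(2*U)
m(f, R) = 1/(6*R) + R/9 (m(f, R) = (R/3 + ((½)/1)/R)/3 = (R*(⅓) + ((½)*1)/R)/3 = (R/3 + 1/(2*R))/3 = (1/(2*R) + R/3)/3 = 1/(6*R) + R/9)
A = -45 (A = 27 - 72 = -45)
1482/(-2346) + (A*m(6, -4))/4464 = 1482/(-2346) - 45*((⅙)/(-4) + (⅑)*(-4))/4464 = 1482*(-1/2346) - 45*((⅙)*(-¼) - 4/9)*(1/4464) = -247/391 - 45*(-1/24 - 4/9)*(1/4464) = -247/391 - 45*(-35/72)*(1/4464) = -247/391 + (175/8)*(1/4464) = -247/391 + 175/35712 = -8752439/13963392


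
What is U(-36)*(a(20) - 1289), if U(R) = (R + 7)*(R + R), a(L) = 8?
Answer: -2674728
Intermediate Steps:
U(R) = 2*R*(7 + R) (U(R) = (7 + R)*(2*R) = 2*R*(7 + R))
U(-36)*(a(20) - 1289) = (2*(-36)*(7 - 36))*(8 - 1289) = (2*(-36)*(-29))*(-1281) = 2088*(-1281) = -2674728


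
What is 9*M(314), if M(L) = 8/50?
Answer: 36/25 ≈ 1.4400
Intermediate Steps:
M(L) = 4/25 (M(L) = 8*(1/50) = 4/25)
9*M(314) = 9*(4/25) = 36/25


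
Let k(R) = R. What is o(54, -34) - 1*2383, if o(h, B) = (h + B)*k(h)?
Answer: -1303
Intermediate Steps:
o(h, B) = h*(B + h) (o(h, B) = (h + B)*h = (B + h)*h = h*(B + h))
o(54, -34) - 1*2383 = 54*(-34 + 54) - 1*2383 = 54*20 - 2383 = 1080 - 2383 = -1303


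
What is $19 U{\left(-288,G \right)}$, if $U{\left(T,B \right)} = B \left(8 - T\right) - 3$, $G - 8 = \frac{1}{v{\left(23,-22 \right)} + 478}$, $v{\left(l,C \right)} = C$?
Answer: $\frac{134842}{3} \approx 44947.0$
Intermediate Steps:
$G = \frac{3649}{456}$ ($G = 8 + \frac{1}{-22 + 478} = 8 + \frac{1}{456} = \frac{3649}{456} \approx 8.0022$)
$U{\left(T,B \right)} = -3 + B \left(8 - T\right)$
$19 U{\left(-288,G \right)} = 19 \left(-3 + 8 \cdot \frac{3649}{456} - \frac{3649}{456} \left(-288\right)\right) = 19 \left(-3 + \frac{3649}{57} + \frac{43788}{19}\right) = 19 \cdot \frac{134842}{57} = \frac{134842}{3}$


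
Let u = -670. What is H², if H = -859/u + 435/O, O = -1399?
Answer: 828629704681/878587528900 ≈ 0.94314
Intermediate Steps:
H = 910291/937330 (H = -859/(-670) + 435/(-1399) = -859*(-1/670) + 435*(-1/1399) = 859/670 - 435/1399 = 910291/937330 ≈ 0.97115)
H² = (910291/937330)² = 828629704681/878587528900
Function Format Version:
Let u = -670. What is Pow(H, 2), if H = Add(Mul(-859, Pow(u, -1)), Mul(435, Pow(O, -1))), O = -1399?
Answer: Rational(828629704681, 878587528900) ≈ 0.94314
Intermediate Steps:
H = Rational(910291, 937330) (H = Add(Mul(-859, Pow(-670, -1)), Mul(435, Pow(-1399, -1))) = Add(Mul(-859, Rational(-1, 670)), Mul(435, Rational(-1, 1399))) = Add(Rational(859, 670), Rational(-435, 1399)) = Rational(910291, 937330) ≈ 0.97115)
Pow(H, 2) = Pow(Rational(910291, 937330), 2) = Rational(828629704681, 878587528900)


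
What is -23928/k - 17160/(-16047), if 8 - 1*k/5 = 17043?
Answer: 615191872/455601075 ≈ 1.3503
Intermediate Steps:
k = -85175 (k = 40 - 5*17043 = 40 - 85215 = -85175)
-23928/k - 17160/(-16047) = -23928/(-85175) - 17160/(-16047) = -23928*(-1/85175) - 17160*(-1/16047) = 23928/85175 + 5720/5349 = 615191872/455601075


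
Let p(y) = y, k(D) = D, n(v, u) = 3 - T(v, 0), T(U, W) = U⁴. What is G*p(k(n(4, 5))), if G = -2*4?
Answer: 2024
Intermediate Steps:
n(v, u) = 3 - v⁴
G = -8
G*p(k(n(4, 5))) = -8*(3 - 1*4⁴) = -8*(3 - 1*256) = -8*(3 - 256) = -8*(-253) = 2024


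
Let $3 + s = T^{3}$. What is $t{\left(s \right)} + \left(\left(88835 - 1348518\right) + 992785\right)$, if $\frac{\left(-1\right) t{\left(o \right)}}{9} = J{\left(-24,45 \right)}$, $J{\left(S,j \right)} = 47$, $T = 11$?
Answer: $-267321$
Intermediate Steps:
$s = 1328$ ($s = -3 + 11^{3} = -3 + 1331 = 1328$)
$t{\left(o \right)} = -423$ ($t{\left(o \right)} = \left(-9\right) 47 = -423$)
$t{\left(s \right)} + \left(\left(88835 - 1348518\right) + 992785\right) = -423 + \left(\left(88835 - 1348518\right) + 992785\right) = -423 + \left(-1259683 + 992785\right) = -423 - 266898 = -267321$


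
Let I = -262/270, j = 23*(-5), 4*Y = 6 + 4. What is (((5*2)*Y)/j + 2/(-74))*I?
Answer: 27248/114885 ≈ 0.23718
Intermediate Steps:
Y = 5/2 (Y = (6 + 4)/4 = (¼)*10 = 5/2 ≈ 2.5000)
j = -115
I = -131/135 (I = -262*1/270 = -131/135 ≈ -0.97037)
(((5*2)*Y)/j + 2/(-74))*I = (((5*2)*(5/2))/(-115) + 2/(-74))*(-131/135) = ((10*(5/2))*(-1/115) + 2*(-1/74))*(-131/135) = (25*(-1/115) - 1/37)*(-131/135) = (-5/23 - 1/37)*(-131/135) = -208/851*(-131/135) = 27248/114885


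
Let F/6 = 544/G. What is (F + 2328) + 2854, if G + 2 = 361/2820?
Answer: 18151298/5279 ≈ 3438.4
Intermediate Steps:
G = -5279/2820 (G = -2 + 361/2820 = -5279/2820 ≈ -1.8720)
F = -9204480/5279 (F = 6*(544/(-5279/2820)) = 6*(544*(-2820/5279)) = 6*(-1534080/5279) = -9204480/5279 ≈ -1743.6)
(F + 2328) + 2854 = (-9204480/5279 + 2328) + 2854 = 3085032/5279 + 2854 = 18151298/5279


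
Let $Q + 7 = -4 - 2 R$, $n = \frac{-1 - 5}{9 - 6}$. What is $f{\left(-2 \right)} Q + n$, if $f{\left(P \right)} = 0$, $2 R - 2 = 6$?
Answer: $-2$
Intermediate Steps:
$R = 4$ ($R = 1 + \frac{1}{2} \cdot 6 = 1 + 3 = 4$)
$n = -2$ ($n = - \frac{6}{3} = \left(-6\right) \frac{1}{3} = -2$)
$Q = -19$ ($Q = -7 - 12 = -19$)
$f{\left(-2 \right)} Q + n = 0 \left(-19\right) - 2 = 0 - 2 = -2$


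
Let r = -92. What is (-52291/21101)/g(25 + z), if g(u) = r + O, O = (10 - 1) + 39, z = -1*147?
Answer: 52291/928444 ≈ 0.056321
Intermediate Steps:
z = -147
O = 48 (O = 9 + 39 = 48)
g(u) = -44 (g(u) = -92 + 48 = -44)
(-52291/21101)/g(25 + z) = -52291/21101/(-44) = -52291*1/21101*(-1/44) = -52291/21101*(-1/44) = 52291/928444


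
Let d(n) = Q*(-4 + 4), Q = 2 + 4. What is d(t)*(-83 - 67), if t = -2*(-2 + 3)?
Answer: 0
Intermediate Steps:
Q = 6
t = -2 (t = -2*1 = -2)
d(n) = 0 (d(n) = 6*(-4 + 4) = 6*0 = 0)
d(t)*(-83 - 67) = 0*(-83 - 67) = 0*(-150) = 0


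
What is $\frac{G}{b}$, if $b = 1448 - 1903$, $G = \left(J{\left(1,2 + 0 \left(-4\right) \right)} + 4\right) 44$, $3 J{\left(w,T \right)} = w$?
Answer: $- \frac{44}{105} \approx -0.41905$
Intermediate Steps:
$J{\left(w,T \right)} = \frac{w}{3}$
$G = \frac{572}{3}$ ($G = \left(\frac{1}{3} \cdot 1 + 4\right) 44 = \left(\frac{1}{3} + 4\right) 44 = \frac{13}{3} \cdot 44 = \frac{572}{3} \approx 190.67$)
$b = -455$
$\frac{G}{b} = \frac{572}{3 \left(-455\right)} = \frac{572}{3} \left(- \frac{1}{455}\right) = - \frac{44}{105}$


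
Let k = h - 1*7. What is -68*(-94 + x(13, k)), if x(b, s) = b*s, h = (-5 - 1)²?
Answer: -19244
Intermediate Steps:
h = 36 (h = (-6)² = 36)
k = 29 (k = 36 - 1*7 = 36 - 7 = 29)
-68*(-94 + x(13, k)) = -68*(-94 + 13*29) = -68*(-94 + 377) = -68*283 = -19244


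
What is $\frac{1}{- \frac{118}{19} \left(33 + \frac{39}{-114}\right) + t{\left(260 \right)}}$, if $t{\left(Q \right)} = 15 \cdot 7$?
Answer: $- \frac{361}{35314} \approx -0.010223$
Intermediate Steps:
$t{\left(Q \right)} = 105$
$\frac{1}{- \frac{118}{19} \left(33 + \frac{39}{-114}\right) + t{\left(260 \right)}} = \frac{1}{- \frac{118}{19} \left(33 + \frac{39}{-114}\right) + 105} = \frac{1}{\left(-118\right) \frac{1}{19} \left(33 + 39 \left(- \frac{1}{114}\right)\right) + 105} = \frac{1}{- \frac{118 \left(33 - \frac{13}{38}\right)}{19} + 105} = \frac{1}{\left(- \frac{118}{19}\right) \frac{1241}{38} + 105} = \frac{1}{- \frac{73219}{361} + 105} = \frac{1}{- \frac{35314}{361}} = - \frac{361}{35314}$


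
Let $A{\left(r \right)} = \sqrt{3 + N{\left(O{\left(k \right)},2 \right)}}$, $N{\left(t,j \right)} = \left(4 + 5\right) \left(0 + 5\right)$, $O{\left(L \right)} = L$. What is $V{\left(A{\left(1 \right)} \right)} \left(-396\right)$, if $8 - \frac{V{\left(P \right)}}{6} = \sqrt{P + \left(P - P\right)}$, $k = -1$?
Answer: $-19008 + 4752 \sqrt[4]{3} \approx -12754.0$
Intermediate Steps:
$N{\left(t,j \right)} = 45$ ($N{\left(t,j \right)} = 9 \cdot 5 = 45$)
$A{\left(r \right)} = 4 \sqrt{3}$ ($A{\left(r \right)} = \sqrt{3 + 45} = \sqrt{48} = 4 \sqrt{3}$)
$V{\left(P \right)} = 48 - 6 \sqrt{P}$ ($V{\left(P \right)} = 48 - 6 \sqrt{P + \left(P - P\right)} = 48 - 6 \sqrt{P + 0} = 48 - 6 \sqrt{P}$)
$V{\left(A{\left(1 \right)} \right)} \left(-396\right) = \left(48 - 6 \sqrt{4 \sqrt{3}}\right) \left(-396\right) = \left(48 - 6 \cdot 2 \sqrt[4]{3}\right) \left(-396\right) = \left(48 - 12 \sqrt[4]{3}\right) \left(-396\right) = -19008 + 4752 \sqrt[4]{3}$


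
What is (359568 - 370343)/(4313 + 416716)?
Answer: -10775/421029 ≈ -0.025592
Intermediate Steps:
(359568 - 370343)/(4313 + 416716) = -10775/421029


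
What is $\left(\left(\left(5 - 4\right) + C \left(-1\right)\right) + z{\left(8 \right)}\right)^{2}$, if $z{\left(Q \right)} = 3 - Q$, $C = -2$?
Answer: $4$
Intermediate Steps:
$\left(\left(\left(5 - 4\right) + C \left(-1\right)\right) + z{\left(8 \right)}\right)^{2} = \left(\left(\left(5 - 4\right) - -2\right) + \left(3 - 8\right)\right)^{2} = \left(\left(1 + 2\right) + \left(3 - 8\right)\right)^{2} = \left(3 - 5\right)^{2} = \left(-2\right)^{2} = 4$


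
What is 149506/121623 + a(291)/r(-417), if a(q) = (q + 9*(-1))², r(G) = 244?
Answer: 2427106729/7419003 ≈ 327.15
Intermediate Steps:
a(q) = (-9 + q)² (a(q) = (q - 9)² = (-9 + q)²)
149506/121623 + a(291)/r(-417) = 149506/121623 + (-9 + 291)²/244 = 149506*(1/121623) + 282²*(1/244) = 149506/121623 + 79524*(1/244) = 149506/121623 + 19881/61 = 2427106729/7419003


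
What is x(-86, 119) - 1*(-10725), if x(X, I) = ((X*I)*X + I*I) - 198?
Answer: 904812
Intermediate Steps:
x(X, I) = -198 + I² + I*X² (x(X, I) = ((I*X)*X + I²) - 198 = (I*X² + I²) - 198 = (I² + I*X²) - 198 = -198 + I² + I*X²)
x(-86, 119) - 1*(-10725) = (-198 + 119² + 119*(-86)²) - 1*(-10725) = (-198 + 14161 + 119*7396) + 10725 = (-198 + 14161 + 880124) + 10725 = 894087 + 10725 = 904812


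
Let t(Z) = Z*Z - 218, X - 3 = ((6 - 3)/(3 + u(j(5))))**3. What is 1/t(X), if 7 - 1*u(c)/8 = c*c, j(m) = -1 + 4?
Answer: -4826809/1009158266 ≈ -0.0047830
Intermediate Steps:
j(m) = 3
u(c) = 56 - 8*c**2 (u(c) = 56 - 8*c*c = 56 - 8*c**2)
X = 6564/2197 (X = 3 + ((6 - 3)/(3 + (56 - 8*3**2)))**3 = 3 + (3/(3 + (56 - 8*9)))**3 = 3 + (3/(3 + (56 - 72)))**3 = 3 + (3/(3 - 16))**3 = 3 + (3/(-13))**3 = 3 + (3*(-1/13))**3 = 3 + (-3/13)**3 = 3 - 27/2197 = 6564/2197 ≈ 2.9877)
t(Z) = -218 + Z**2 (t(Z) = Z**2 - 218 = -218 + Z**2)
1/t(X) = 1/(-218 + (6564/2197)**2) = 1/(-218 + 43086096/4826809) = 1/(-1009158266/4826809) = -4826809/1009158266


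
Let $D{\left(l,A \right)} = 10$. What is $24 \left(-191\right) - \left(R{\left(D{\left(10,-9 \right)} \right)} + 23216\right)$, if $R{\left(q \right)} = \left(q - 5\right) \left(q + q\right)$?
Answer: $-27900$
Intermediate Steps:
$R{\left(q \right)} = 2 q \left(-5 + q\right)$ ($R{\left(q \right)} = \left(-5 + q\right) 2 q = 2 q \left(-5 + q\right)$)
$24 \left(-191\right) - \left(R{\left(D{\left(10,-9 \right)} \right)} + 23216\right) = 24 \left(-191\right) - \left(2 \cdot 10 \left(-5 + 10\right) + 23216\right) = -4584 - \left(2 \cdot 10 \cdot 5 + 23216\right) = -4584 - \left(100 + 23216\right) = -4584 - 23316 = -27900$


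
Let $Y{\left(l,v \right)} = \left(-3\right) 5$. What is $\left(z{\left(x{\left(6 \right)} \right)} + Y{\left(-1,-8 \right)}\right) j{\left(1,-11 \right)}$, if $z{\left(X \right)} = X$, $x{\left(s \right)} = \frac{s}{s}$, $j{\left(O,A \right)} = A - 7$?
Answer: $252$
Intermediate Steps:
$j{\left(O,A \right)} = -7 + A$
$x{\left(s \right)} = 1$
$Y{\left(l,v \right)} = -15$
$\left(z{\left(x{\left(6 \right)} \right)} + Y{\left(-1,-8 \right)}\right) j{\left(1,-11 \right)} = \left(1 - 15\right) \left(-7 - 11\right) = \left(-14\right) \left(-18\right) = 252$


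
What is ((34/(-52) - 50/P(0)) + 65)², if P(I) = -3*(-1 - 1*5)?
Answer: 207561649/54756 ≈ 3790.7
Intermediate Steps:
P(I) = 18 (P(I) = -3*(-1 - 5) = -3*(-6) = 18)
((34/(-52) - 50/P(0)) + 65)² = ((34/(-52) - 50/18) + 65)² = ((34*(-1/52) - 50*1/18) + 65)² = ((-17/26 - 25/9) + 65)² = (-803/234 + 65)² = (14407/234)² = 207561649/54756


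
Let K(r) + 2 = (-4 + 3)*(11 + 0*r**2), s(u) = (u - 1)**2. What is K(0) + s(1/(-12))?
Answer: -1703/144 ≈ -11.826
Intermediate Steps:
s(u) = (-1 + u)**2
K(r) = -13 (K(r) = -2 + (-4 + 3)*(11 + 0*r**2) = -2 - (11 + 0) = -2 - 1*11 = -2 - 11 = -13)
K(0) + s(1/(-12)) = -13 + (-1 + 1/(-12))**2 = -13 + (-1 - 1/12)**2 = -13 + (-13/12)**2 = -13 + 169/144 = -1703/144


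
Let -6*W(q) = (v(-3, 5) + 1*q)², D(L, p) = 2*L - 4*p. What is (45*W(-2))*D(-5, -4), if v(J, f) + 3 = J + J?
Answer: -5445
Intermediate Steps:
v(J, f) = -3 + 2*J (v(J, f) = -3 + (J + J) = -3 + 2*J)
D(L, p) = -4*p + 2*L
W(q) = -(-9 + q)²/6 (W(q) = -((-3 + 2*(-3)) + 1*q)²/6 = -((-3 - 6) + q)²/6 = -(-9 + q)²/6)
(45*W(-2))*D(-5, -4) = (45*(-(-9 - 2)²/6))*(-4*(-4) + 2*(-5)) = (45*(-⅙*(-11)²))*(16 - 10) = (45*(-⅙*121))*6 = (45*(-121/6))*6 = -1815/2*6 = -5445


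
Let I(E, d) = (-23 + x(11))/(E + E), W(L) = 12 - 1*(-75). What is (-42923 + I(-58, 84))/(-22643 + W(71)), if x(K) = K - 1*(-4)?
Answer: 1244765/654124 ≈ 1.9030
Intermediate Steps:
W(L) = 87 (W(L) = 12 + 75 = 87)
x(K) = 4 + K (x(K) = K + 4 = 4 + K)
I(E, d) = -4/E (I(E, d) = (-23 + (4 + 11))/(E + E) = (-23 + 15)/((2*E)) = -4/E)
(-42923 + I(-58, 84))/(-22643 + W(71)) = (-42923 - 4/(-58))/(-22643 + 87) = (-42923 - 4*(-1/58))/(-22556) = (-42923 + 2/29)*(-1/22556) = -1244765/29*(-1/22556) = 1244765/654124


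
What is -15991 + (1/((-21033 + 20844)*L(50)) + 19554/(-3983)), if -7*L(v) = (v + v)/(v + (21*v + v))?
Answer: -3440340569/215082 ≈ -15995.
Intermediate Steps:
L(v) = -2/161 (L(v) = -(v + v)/(7*(v + (21*v + v))) = -2*v/(7*(v + 22*v)) = -2*v/(7*(23*v)) = -2*v*1/(23*v)/7 = -⅐*2/23 = -2/161)
-15991 + (1/((-21033 + 20844)*L(50)) + 19554/(-3983)) = -15991 + (1/((-21033 + 20844)*(-2/161)) + 19554/(-3983)) = -15991 + (-161/2/(-189) + 19554*(-1/3983)) = -15991 + (-1/189*(-161/2) - 19554/3983) = -15991 + (23/54 - 19554/3983) = -15991 - 964307/215082 = -3440340569/215082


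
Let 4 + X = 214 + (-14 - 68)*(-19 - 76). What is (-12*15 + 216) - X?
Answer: -7964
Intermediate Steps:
X = 8000 (X = -4 + (214 + (-14 - 68)*(-19 - 76)) = -4 + (214 - 82*(-95)) = -4 + (214 + 7790) = -4 + 8004 = 8000)
(-12*15 + 216) - X = (-12*15 + 216) - 1*8000 = (-180 + 216) - 8000 = 36 - 8000 = -7964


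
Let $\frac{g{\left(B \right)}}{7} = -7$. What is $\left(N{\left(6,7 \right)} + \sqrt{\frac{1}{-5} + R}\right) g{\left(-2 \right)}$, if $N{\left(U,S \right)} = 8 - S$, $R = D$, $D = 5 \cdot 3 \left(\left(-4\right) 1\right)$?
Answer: $-49 - \frac{49 i \sqrt{1505}}{5} \approx -49.0 - 380.18 i$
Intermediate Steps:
$g{\left(B \right)} = -49$ ($g{\left(B \right)} = 7 \left(-7\right) = -49$)
$D = -60$ ($D = 15 \left(-4\right) = -60$)
$R = -60$
$\left(N{\left(6,7 \right)} + \sqrt{\frac{1}{-5} + R}\right) g{\left(-2 \right)} = \left(\left(8 - 7\right) + \sqrt{\frac{1}{-5} - 60}\right) \left(-49\right) = \left(\left(8 - 7\right) + \sqrt{- \frac{1}{5} - 60}\right) \left(-49\right) = \left(1 + \sqrt{- \frac{301}{5}}\right) \left(-49\right) = \left(1 + \frac{i \sqrt{1505}}{5}\right) \left(-49\right) = -49 - \frac{49 i \sqrt{1505}}{5}$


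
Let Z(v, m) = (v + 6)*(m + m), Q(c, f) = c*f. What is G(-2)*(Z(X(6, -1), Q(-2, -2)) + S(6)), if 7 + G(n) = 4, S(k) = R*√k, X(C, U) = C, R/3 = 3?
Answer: -288 - 27*√6 ≈ -354.14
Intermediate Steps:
R = 9 (R = 3*3 = 9)
S(k) = 9*√k
Z(v, m) = 2*m*(6 + v) (Z(v, m) = (6 + v)*(2*m) = 2*m*(6 + v))
G(n) = -3 (G(n) = -7 + 4 = -3)
G(-2)*(Z(X(6, -1), Q(-2, -2)) + S(6)) = -3*(2*(-2*(-2))*(6 + 6) + 9*√6) = -3*(2*4*12 + 9*√6) = -3*(96 + 9*√6) = -288 - 27*√6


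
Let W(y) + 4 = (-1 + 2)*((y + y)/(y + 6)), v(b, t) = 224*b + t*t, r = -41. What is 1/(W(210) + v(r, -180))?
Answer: 18/417851 ≈ 4.3078e-5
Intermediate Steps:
v(b, t) = t**2 + 224*b (v(b, t) = 224*b + t**2 = t**2 + 224*b)
W(y) = -4 + 2*y/(6 + y) (W(y) = -4 + (-1 + 2)*((y + y)/(y + 6)) = -4 + 1*((2*y)/(6 + y)) = -4 + 1*(2*y/(6 + y)) = -4 + 2*y/(6 + y))
1/(W(210) + v(r, -180)) = 1/(2*(-12 - 1*210)/(6 + 210) + ((-180)**2 + 224*(-41))) = 1/(2*(-12 - 210)/216 + (32400 - 9184)) = 1/(2*(1/216)*(-222) + 23216) = 1/(-37/18 + 23216) = 1/(417851/18) = 18/417851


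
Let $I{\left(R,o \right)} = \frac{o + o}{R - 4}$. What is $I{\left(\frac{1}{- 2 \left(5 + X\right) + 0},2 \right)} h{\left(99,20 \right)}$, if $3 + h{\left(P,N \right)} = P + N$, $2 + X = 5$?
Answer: $- \frac{7424}{65} \approx -114.22$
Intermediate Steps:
$X = 3$ ($X = -2 + 5 = 3$)
$h{\left(P,N \right)} = -3 + N + P$ ($h{\left(P,N \right)} = -3 + \left(P + N\right) = -3 + \left(N + P\right) = -3 + N + P$)
$I{\left(R,o \right)} = \frac{2 o}{-4 + R}$
$I{\left(\frac{1}{- 2 \left(5 + X\right) + 0},2 \right)} h{\left(99,20 \right)} = 2 \cdot 2 \frac{1}{-4 + \frac{1}{- 2 \left(5 + 3\right) + 0}} \left(-3 + 20 + 99\right) = 2 \cdot 2 \frac{1}{-4 + \frac{1}{\left(-2\right) 8 + 0}} \cdot 116 = 2 \cdot 2 \frac{1}{-4 + \frac{1}{-16 + 0}} \cdot 116 = 2 \cdot 2 \frac{1}{-4 + \frac{1}{-16}} \cdot 116 = 2 \cdot 2 \frac{1}{-4 - \frac{1}{16}} \cdot 116 = 2 \cdot 2 \frac{1}{- \frac{65}{16}} \cdot 116 = 2 \cdot 2 \left(- \frac{16}{65}\right) 116 = \left(- \frac{64}{65}\right) 116 = - \frac{7424}{65}$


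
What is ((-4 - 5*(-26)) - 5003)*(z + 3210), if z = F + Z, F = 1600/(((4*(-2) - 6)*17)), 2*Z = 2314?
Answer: -2530543621/119 ≈ -2.1265e+7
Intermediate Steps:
Z = 1157 (Z = (½)*2314 = 1157)
F = -800/119 (F = 1600/(((-8 - 6)*17)) = 1600/((-14*17)) = 1600/(-238) = 1600*(-1/238) = -800/119 ≈ -6.7227)
z = 136883/119 (z = -800/119 + 1157 = 136883/119 ≈ 1150.3)
((-4 - 5*(-26)) - 5003)*(z + 3210) = ((-4 - 5*(-26)) - 5003)*(136883/119 + 3210) = ((-4 + 130) - 5003)*(518873/119) = (126 - 5003)*(518873/119) = -4877*518873/119 = -2530543621/119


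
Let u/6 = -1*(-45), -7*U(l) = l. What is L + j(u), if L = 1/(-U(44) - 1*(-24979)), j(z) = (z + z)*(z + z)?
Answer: 50999965207/174897 ≈ 2.9160e+5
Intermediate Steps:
U(l) = -l/7
u = 270 (u = 6*(-1*(-45)) = 6*45 = 270)
j(z) = 4*z² (j(z) = (2*z)*(2*z) = 4*z²)
L = 7/174897 (L = 1/(-(-1)*44/7 - 1*(-24979)) = 1/(-1*(-44/7) + 24979) = 1/(44/7 + 24979) = 1/(174897/7) = 7/174897 ≈ 4.0024e-5)
L + j(u) = 7/174897 + 4*270² = 7/174897 + 4*72900 = 7/174897 + 291600 = 50999965207/174897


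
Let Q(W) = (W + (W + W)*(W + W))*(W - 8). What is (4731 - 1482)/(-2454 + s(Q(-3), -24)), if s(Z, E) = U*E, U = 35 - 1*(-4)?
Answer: -1083/1130 ≈ -0.95841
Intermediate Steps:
U = 39 (U = 35 + 4 = 39)
Q(W) = (-8 + W)*(W + 4*W²) (Q(W) = (W + (2*W)*(2*W))*(-8 + W) = (W + 4*W²)*(-8 + W) = (-8 + W)*(W + 4*W²))
s(Z, E) = 39*E
(4731 - 1482)/(-2454 + s(Q(-3), -24)) = (4731 - 1482)/(-2454 + 39*(-24)) = 3249/(-2454 - 936) = 3249/(-3390) = 3249*(-1/3390) = -1083/1130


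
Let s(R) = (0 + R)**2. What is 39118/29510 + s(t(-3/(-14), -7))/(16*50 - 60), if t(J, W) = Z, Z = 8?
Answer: 770899/545935 ≈ 1.4121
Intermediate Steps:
t(J, W) = 8
s(R) = R**2
39118/29510 + s(t(-3/(-14), -7))/(16*50 - 60) = 39118/29510 + 8**2/(16*50 - 60) = 39118*(1/29510) + 64/(800 - 60) = 19559/14755 + 64/740 = 19559/14755 + 64*(1/740) = 19559/14755 + 16/185 = 770899/545935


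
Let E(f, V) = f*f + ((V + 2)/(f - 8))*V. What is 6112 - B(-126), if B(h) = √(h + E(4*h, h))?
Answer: 6112 - 3*√1805223/8 ≈ 5608.2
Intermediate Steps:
E(f, V) = f² + V*(2 + V)/(-8 + f) (E(f, V) = f² + ((2 + V)/(-8 + f))*V = f² + V*(2 + V)/(-8 + f))
B(h) = √(h + (-127*h² + 2*h + 64*h³)/(-8 + 4*h)) (B(h) = √(h + (h² + (4*h)³ - 8*16*h² + 2*h)/(-8 + 4*h)) = √(h + (h² + 64*h³ - 128*h² + 2*h)/(-8 + 4*h)) = √(h + (-127*h² + 2*h + 64*h³)/(-8 + 4*h)))
6112 - B(-126) = 6112 - √(-126*(-6 - 123*(-126) + 64*(-126)²)/(-2 - 126))/2 = 6112 - √(-126*(-6 + 15498 + 64*15876)/(-128))/2 = 6112 - √(-126*(-1/128)*(-6 + 15498 + 1016064))/2 = 6112 - √(-126*(-1/128)*1031556)/2 = 6112 - √(16247007/16)/2 = 6112 - 3*√1805223/4/2 = 6112 - 3*√1805223/8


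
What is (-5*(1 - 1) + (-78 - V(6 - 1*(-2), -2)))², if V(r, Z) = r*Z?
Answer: 3844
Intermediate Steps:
V(r, Z) = Z*r
(-5*(1 - 1) + (-78 - V(6 - 1*(-2), -2)))² = (-5*(1 - 1) + (-78 - (-2)*(6 - 1*(-2))))² = (-5*0 + (-78 - (-2)*(6 + 2)))² = (0 + (-78 - (-2)*8))² = (0 + (-78 - 1*(-16)))² = (0 + (-78 + 16))² = (0 - 62)² = (-62)² = 3844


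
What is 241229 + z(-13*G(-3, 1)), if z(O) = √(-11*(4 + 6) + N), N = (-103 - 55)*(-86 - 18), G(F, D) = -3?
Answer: 241229 + √16322 ≈ 2.4136e+5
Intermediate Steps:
N = 16432 (N = -158*(-104) = 16432)
z(O) = √16322 (z(O) = √(-11*(4 + 6) + 16432) = √(-11*10 + 16432) = √(-110 + 16432) = √16322)
241229 + z(-13*G(-3, 1)) = 241229 + √16322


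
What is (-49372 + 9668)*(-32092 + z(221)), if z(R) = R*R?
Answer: -665002296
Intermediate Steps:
z(R) = R²
(-49372 + 9668)*(-32092 + z(221)) = (-49372 + 9668)*(-32092 + 221²) = -39704*(-32092 + 48841) = -39704*16749 = -665002296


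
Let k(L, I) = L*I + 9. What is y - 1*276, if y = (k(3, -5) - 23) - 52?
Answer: -357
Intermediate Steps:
k(L, I) = 9 + I*L (k(L, I) = I*L + 9 = 9 + I*L)
y = -81 (y = ((9 - 5*3) - 23) - 52 = ((9 - 15) - 23) - 52 = (-6 - 23) - 52 = -29 - 52 = -81)
y - 1*276 = -81 - 1*276 = -81 - 276 = -357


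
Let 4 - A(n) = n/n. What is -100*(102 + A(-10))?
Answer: -10500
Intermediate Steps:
A(n) = 3 (A(n) = 4 - n/n = 4 - 1*1 = 4 - 1 = 3)
-100*(102 + A(-10)) = -100*(102 + 3) = -100*105 = -10500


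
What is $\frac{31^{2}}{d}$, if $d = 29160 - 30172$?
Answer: $- \frac{961}{1012} \approx -0.9496$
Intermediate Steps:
$d = -1012$ ($d = 29160 - 30172 = -1012$)
$\frac{31^{2}}{d} = \frac{31^{2}}{-1012} = 961 \left(- \frac{1}{1012}\right) = - \frac{961}{1012}$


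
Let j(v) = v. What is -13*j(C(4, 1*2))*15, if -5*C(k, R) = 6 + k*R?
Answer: 546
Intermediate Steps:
C(k, R) = -6/5 - R*k/5 (C(k, R) = -(6 + k*R)/5 = -(6 + R*k)/5 = -6/5 - R*k/5)
-13*j(C(4, 1*2))*15 = -13*(-6/5 - ⅕*1*2*4)*15 = -13*(-6/5 - ⅕*2*4)*15 = -13*(-6/5 - 8/5)*15 = -13*(-14/5)*15 = (182/5)*15 = 546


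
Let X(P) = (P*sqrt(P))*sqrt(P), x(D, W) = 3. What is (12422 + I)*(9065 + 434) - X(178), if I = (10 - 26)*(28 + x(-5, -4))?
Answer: 113253390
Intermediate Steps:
I = -496 (I = (10 - 26)*(28 + 3) = -16*31 = -496)
X(P) = P**2 (X(P) = P**(3/2)*sqrt(P) = P**2)
(12422 + I)*(9065 + 434) - X(178) = (12422 - 496)*(9065 + 434) - 1*178**2 = 11926*9499 - 1*31684 = 113285074 - 31684 = 113253390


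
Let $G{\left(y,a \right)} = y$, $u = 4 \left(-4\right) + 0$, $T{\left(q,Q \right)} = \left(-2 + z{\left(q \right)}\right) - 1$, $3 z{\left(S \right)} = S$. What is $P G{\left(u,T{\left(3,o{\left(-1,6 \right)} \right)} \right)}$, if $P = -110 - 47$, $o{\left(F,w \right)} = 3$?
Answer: $2512$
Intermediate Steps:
$z{\left(S \right)} = \frac{S}{3}$
$P = -157$ ($P = -110 - 47 = -157$)
$T{\left(q,Q \right)} = -3 + \frac{q}{3}$ ($T{\left(q,Q \right)} = \left(-2 + \frac{q}{3}\right) - 1 = -3 + \frac{q}{3}$)
$u = -16$ ($u = -16 + 0 = -16$)
$P G{\left(u,T{\left(3,o{\left(-1,6 \right)} \right)} \right)} = \left(-157\right) \left(-16\right) = 2512$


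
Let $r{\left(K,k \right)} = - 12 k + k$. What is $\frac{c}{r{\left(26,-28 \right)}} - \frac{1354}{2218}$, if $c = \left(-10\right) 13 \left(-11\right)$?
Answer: $\frac{62607}{15526} \approx 4.0324$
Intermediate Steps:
$r{\left(K,k \right)} = - 11 k$
$c = 1430$ ($c = \left(-130\right) \left(-11\right) = 1430$)
$\frac{c}{r{\left(26,-28 \right)}} - \frac{1354}{2218} = \frac{1430}{\left(-11\right) \left(-28\right)} - \frac{1354}{2218} = \frac{1430}{308} - \frac{677}{1109} = 1430 \cdot \frac{1}{308} - \frac{677}{1109} = \frac{65}{14} - \frac{677}{1109} = \frac{62607}{15526}$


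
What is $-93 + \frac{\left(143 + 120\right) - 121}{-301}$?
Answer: $- \frac{28135}{301} \approx -93.472$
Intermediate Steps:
$-93 + \frac{\left(143 + 120\right) - 121}{-301} = -93 + \left(263 - 121\right) \left(- \frac{1}{301}\right) = -93 + 142 \left(- \frac{1}{301}\right) = -93 - \frac{142}{301} = - \frac{28135}{301}$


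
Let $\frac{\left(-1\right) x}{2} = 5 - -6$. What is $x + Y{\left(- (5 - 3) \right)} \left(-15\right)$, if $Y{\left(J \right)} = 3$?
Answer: $-67$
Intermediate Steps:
$x = -22$ ($x = - 2 \left(5 - -6\right) = - 2 \left(5 + 6\right) = \left(-2\right) 11 = -22$)
$x + Y{\left(- (5 - 3) \right)} \left(-15\right) = -22 + 3 \left(-15\right) = -22 - 45 = -67$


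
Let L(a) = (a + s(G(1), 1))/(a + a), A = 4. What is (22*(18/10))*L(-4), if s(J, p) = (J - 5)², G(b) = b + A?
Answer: 99/5 ≈ 19.800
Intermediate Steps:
G(b) = 4 + b (G(b) = b + 4 = 4 + b)
s(J, p) = (-5 + J)²
L(a) = ½ (L(a) = (a + (-5 + (4 + 1))²)/(a + a) = (a + (-5 + 5)²)/((2*a)) = (a + 0²)*(1/(2*a)) = (a + 0)*(1/(2*a)) = a*(1/(2*a)) = ½)
(22*(18/10))*L(-4) = (22*(18/10))*(½) = (22*(18*(⅒)))*(½) = (22*(9/5))*(½) = (198/5)*(½) = 99/5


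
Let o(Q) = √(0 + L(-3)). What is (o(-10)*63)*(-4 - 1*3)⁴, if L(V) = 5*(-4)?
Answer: 302526*I*√5 ≈ 6.7647e+5*I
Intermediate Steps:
L(V) = -20
o(Q) = 2*I*√5 (o(Q) = √(0 - 20) = √(-20) = 2*I*√5)
(o(-10)*63)*(-4 - 1*3)⁴ = ((2*I*√5)*63)*(-4 - 1*3)⁴ = (126*I*√5)*(-4 - 3)⁴ = (126*I*√5)*(-7)⁴ = (126*I*√5)*2401 = 302526*I*√5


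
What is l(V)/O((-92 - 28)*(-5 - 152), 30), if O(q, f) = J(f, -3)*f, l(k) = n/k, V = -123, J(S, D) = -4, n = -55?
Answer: -11/2952 ≈ -0.0037263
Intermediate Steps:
l(k) = -55/k
O(q, f) = -4*f
l(V)/O((-92 - 28)*(-5 - 152), 30) = (-55/(-123))/((-4*30)) = -55*(-1/123)/(-120) = (55/123)*(-1/120) = -11/2952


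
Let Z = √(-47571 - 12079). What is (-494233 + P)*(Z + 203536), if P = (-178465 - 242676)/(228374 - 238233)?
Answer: -991672578213216/9859 - 24361110030*I*√2386/9859 ≈ -1.0059e+11 - 1.207e+8*I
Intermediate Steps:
Z = 5*I*√2386 (Z = √(-59650) = 5*I*√2386 ≈ 244.23*I)
P = 421141/9859 (P = -421141/(-9859) = -421141*(-1/9859) = 421141/9859 ≈ 42.716)
(-494233 + P)*(Z + 203536) = (-494233 + 421141/9859)*(5*I*√2386 + 203536) = -4872222006*(203536 + 5*I*√2386)/9859 = -991672578213216/9859 - 24361110030*I*√2386/9859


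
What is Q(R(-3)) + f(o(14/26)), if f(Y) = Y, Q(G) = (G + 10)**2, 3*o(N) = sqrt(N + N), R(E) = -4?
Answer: 36 + sqrt(182)/39 ≈ 36.346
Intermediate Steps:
o(N) = sqrt(2)*sqrt(N)/3 (o(N) = sqrt(N + N)/3 = sqrt(2*N)/3 = (sqrt(2)*sqrt(N))/3 = sqrt(2)*sqrt(N)/3)
Q(G) = (10 + G)**2
Q(R(-3)) + f(o(14/26)) = (10 - 4)**2 + sqrt(2)*sqrt(14/26)/3 = 6**2 + sqrt(2)*sqrt(14*(1/26))/3 = 36 + sqrt(2)*sqrt(7/13)/3 = 36 + sqrt(2)*(sqrt(91)/13)/3 = 36 + sqrt(182)/39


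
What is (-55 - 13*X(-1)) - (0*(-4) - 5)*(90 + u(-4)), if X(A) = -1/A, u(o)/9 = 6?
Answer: 652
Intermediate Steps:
u(o) = 54 (u(o) = 9*6 = 54)
(-55 - 13*X(-1)) - (0*(-4) - 5)*(90 + u(-4)) = (-55 - (-13)/(-1)) - (0*(-4) - 5)*(90 + 54) = (-55 - (-13)*(-1)) - (0 - 5)*144 = (-55 - 13*1) - (-5)*144 = (-55 - 13) - 1*(-720) = -68 + 720 = 652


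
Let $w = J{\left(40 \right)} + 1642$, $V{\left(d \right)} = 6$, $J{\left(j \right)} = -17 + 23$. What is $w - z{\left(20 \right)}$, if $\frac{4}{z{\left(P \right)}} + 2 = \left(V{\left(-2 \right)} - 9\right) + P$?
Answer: $\frac{24716}{15} \approx 1647.7$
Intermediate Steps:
$J{\left(j \right)} = 6$
$w = 1648$ ($w = 6 + 1642 = 1648$)
$z{\left(P \right)} = \frac{4}{-5 + P}$ ($z{\left(P \right)} = \frac{4}{-2 + \left(\left(6 - 9\right) + P\right)} = \frac{4}{-2 + \left(-3 + P\right)} = \frac{4}{-5 + P}$)
$w - z{\left(20 \right)} = 1648 - \frac{4}{-5 + 20} = 1648 - \frac{4}{15} = \frac{24716}{15}$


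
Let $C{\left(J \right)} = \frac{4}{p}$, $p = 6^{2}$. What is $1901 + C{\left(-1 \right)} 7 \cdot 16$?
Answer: $\frac{17221}{9} \approx 1913.4$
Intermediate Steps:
$p = 36$
$C{\left(J \right)} = \frac{1}{9}$ ($C{\left(J \right)} = \frac{4}{36} = 4 \cdot \frac{1}{36} = \frac{1}{9}$)
$1901 + C{\left(-1 \right)} 7 \cdot 16 = 1901 + \frac{1}{9} \cdot 7 \cdot 16 = 1901 + \frac{7}{9} \cdot 16 = 1901 + \frac{112}{9} = \frac{17221}{9}$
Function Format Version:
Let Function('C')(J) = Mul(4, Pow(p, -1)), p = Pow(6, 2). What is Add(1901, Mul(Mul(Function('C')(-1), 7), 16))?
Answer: Rational(17221, 9) ≈ 1913.4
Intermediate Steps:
p = 36
Function('C')(J) = Rational(1, 9) (Function('C')(J) = Mul(4, Pow(36, -1)) = Mul(4, Rational(1, 36)) = Rational(1, 9))
Add(1901, Mul(Mul(Function('C')(-1), 7), 16)) = Add(1901, Mul(Mul(Rational(1, 9), 7), 16)) = Add(1901, Mul(Rational(7, 9), 16)) = Add(1901, Rational(112, 9)) = Rational(17221, 9)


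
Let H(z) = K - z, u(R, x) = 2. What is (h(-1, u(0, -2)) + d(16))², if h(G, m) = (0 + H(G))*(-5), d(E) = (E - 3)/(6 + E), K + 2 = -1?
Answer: 54289/484 ≈ 112.17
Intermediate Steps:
K = -3 (K = -2 - 1 = -3)
H(z) = -3 - z
d(E) = (-3 + E)/(6 + E)
h(G, m) = 15 + 5*G (h(G, m) = (0 + (-3 - G))*(-5) = (-3 - G)*(-5) = 15 + 5*G)
(h(-1, u(0, -2)) + d(16))² = ((15 + 5*(-1)) + (-3 + 16)/(6 + 16))² = ((15 - 5) + 13/22)² = (10 + (1/22)*13)² = (10 + 13/22)² = (233/22)² = 54289/484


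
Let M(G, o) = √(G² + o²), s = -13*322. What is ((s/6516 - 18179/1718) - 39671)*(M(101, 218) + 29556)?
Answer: -182353204627280/155479 - 277638862100*√2309/1399311 ≈ -1.1824e+9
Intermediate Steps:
s = -4186
((s/6516 - 18179/1718) - 39671)*(M(101, 218) + 29556) = ((-4186/6516 - 18179/1718) - 39671)*(√(101² + 218²) + 29556) = ((-4186*1/6516 - 18179*1/1718) - 39671)*(√(10201 + 47524) + 29556) = ((-2093/3258 - 18179/1718) - 39671)*(√57725 + 29556) = (-15705739/1399311 - 39671)*(5*√2309 + 29556) = -55527772420*(29556 + 5*√2309)/1399311 = -182353204627280/155479 - 277638862100*√2309/1399311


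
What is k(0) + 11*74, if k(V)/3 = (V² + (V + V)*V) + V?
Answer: 814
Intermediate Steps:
k(V) = 3*V + 9*V² (k(V) = 3*((V² + (V + V)*V) + V) = 3*((V² + (2*V)*V) + V) = 3*((V² + 2*V²) + V) = 3*(3*V² + V) = 3*(V + 3*V²) = 3*V + 9*V²)
k(0) + 11*74 = 3*0*(1 + 3*0) + 11*74 = 3*0*(1 + 0) + 814 = 3*0*1 + 814 = 0 + 814 = 814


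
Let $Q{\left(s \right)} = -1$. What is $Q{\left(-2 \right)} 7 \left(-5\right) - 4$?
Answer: $31$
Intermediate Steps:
$Q{\left(-2 \right)} 7 \left(-5\right) - 4 = - 7 \left(-5\right) - 4 = \left(-1\right) \left(-35\right) - 4 = 35 - 4 = 31$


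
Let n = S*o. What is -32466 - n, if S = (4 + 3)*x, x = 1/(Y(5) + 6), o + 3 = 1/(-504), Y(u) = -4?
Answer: -4673591/144 ≈ -32456.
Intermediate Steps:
o = -1513/504 (o = -3 + 1/(-504) = -3 - 1/504 = -1513/504 ≈ -3.0020)
x = 1/2 (x = 1/(-4 + 6) = 1/2 ≈ 0.50000)
S = 7/2 (S = (4 + 3)*(1/2) = 7*(1/2) = 7/2 ≈ 3.5000)
n = -1513/144 (n = (7/2)*(-1513/504) = -1513/144 ≈ -10.507)
-32466 - n = -32466 - 1*(-1513/144) = -32466 + 1513/144 = -4673591/144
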